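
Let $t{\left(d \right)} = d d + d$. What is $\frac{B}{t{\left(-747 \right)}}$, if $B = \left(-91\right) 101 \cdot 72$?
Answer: $- \frac{36764}{30959} \approx -1.1875$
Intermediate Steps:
$t{\left(d \right)} = d + d^{2}$ ($t{\left(d \right)} = d^{2} + d = d + d^{2}$)
$B = -661752$ ($B = \left(-9191\right) 72 = -661752$)
$\frac{B}{t{\left(-747 \right)}} = - \frac{661752}{\left(-747\right) \left(1 - 747\right)} = - \frac{661752}{\left(-747\right) \left(-746\right)} = - \frac{661752}{557262} = \left(-661752\right) \frac{1}{557262} = - \frac{36764}{30959}$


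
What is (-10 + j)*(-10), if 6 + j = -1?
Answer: 170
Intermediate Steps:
j = -7 (j = -6 - 1 = -7)
(-10 + j)*(-10) = (-10 - 7)*(-10) = -17*(-10) = 170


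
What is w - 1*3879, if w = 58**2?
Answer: -515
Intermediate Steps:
w = 3364
w - 1*3879 = 3364 - 1*3879 = 3364 - 3879 = -515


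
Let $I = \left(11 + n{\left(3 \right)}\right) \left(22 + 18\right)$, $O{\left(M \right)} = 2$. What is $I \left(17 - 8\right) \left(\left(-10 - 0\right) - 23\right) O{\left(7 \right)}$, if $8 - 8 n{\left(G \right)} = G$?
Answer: $-276210$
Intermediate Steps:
$n{\left(G \right)} = 1 - \frac{G}{8}$
$I = 465$ ($I = \left(11 + \left(1 - \frac{3}{8}\right)\right) \left(22 + 18\right) = \left(11 + \left(1 - \frac{3}{8}\right)\right) 40 = \left(11 + \frac{5}{8}\right) 40 = \frac{93}{8} \cdot 40 = 465$)
$I \left(17 - 8\right) \left(\left(-10 - 0\right) - 23\right) O{\left(7 \right)} = 465 \left(17 - 8\right) \left(\left(-10 - 0\right) - 23\right) 2 = 465 \cdot 9 \left(\left(-10 + 0\right) - 23\right) 2 = 465 \cdot 9 \left(-10 - 23\right) 2 = 465 \cdot 9 \left(-33\right) 2 = 465 \left(-297\right) 2 = \left(-138105\right) 2 = -276210$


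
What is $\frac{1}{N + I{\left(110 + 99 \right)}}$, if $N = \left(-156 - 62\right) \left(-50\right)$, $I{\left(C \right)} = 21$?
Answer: $\frac{1}{10921} \approx 9.1567 \cdot 10^{-5}$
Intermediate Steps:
$N = 10900$ ($N = \left(-218\right) \left(-50\right) = 10900$)
$\frac{1}{N + I{\left(110 + 99 \right)}} = \frac{1}{10900 + 21} = \frac{1}{10921}$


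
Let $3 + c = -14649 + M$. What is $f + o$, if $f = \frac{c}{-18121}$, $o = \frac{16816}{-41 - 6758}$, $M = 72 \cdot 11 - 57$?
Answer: $- \frac{210101053}{123204679} \approx -1.7053$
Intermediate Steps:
$M = 735$ ($M = 792 - 57 = 735$)
$c = -13917$ ($c = -3 + \left(-14649 + 735\right) = -3 - 13914 = -13917$)
$o = - \frac{16816}{6799}$ ($o = \frac{16816}{-41 - 6758} = \frac{16816}{-6799} = 16816 \left(- \frac{1}{6799}\right) = - \frac{16816}{6799} \approx -2.4733$)
$f = \frac{13917}{18121}$ ($f = - \frac{13917}{-18121} = \left(-13917\right) \left(- \frac{1}{18121}\right) = \frac{13917}{18121} \approx 0.768$)
$f + o = \frac{13917}{18121} - \frac{16816}{6799} = - \frac{210101053}{123204679}$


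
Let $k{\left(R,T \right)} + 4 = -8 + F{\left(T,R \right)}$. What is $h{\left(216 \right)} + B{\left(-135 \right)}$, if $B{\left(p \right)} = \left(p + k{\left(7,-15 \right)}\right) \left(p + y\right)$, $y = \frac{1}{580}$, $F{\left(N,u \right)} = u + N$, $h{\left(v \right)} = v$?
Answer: $\frac{2452325}{116} \approx 21141.0$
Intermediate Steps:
$F{\left(N,u \right)} = N + u$
$y = \frac{1}{580} \approx 0.0017241$
$k{\left(R,T \right)} = -12 + R + T$ ($k{\left(R,T \right)} = -4 - \left(8 - R - T\right) = -4 + \left(-8 + R + T\right) = -12 + R + T$)
$B{\left(p \right)} = \left(-20 + p\right) \left(\frac{1}{580} + p\right)$ ($B{\left(p \right)} = \left(p - 20\right) \left(p + \frac{1}{580}\right) = \left(p - 20\right) \left(\frac{1}{580} + p\right) = \left(-20 + p\right) \left(\frac{1}{580} + p\right)$)
$h{\left(216 \right)} + B{\left(-135 \right)} = 216 - \left(- \frac{313169}{116} - 18225\right) = 216 + \left(- \frac{1}{29} + 18225 + \frac{313173}{116}\right) = 216 + \frac{2427269}{116} = \frac{2452325}{116}$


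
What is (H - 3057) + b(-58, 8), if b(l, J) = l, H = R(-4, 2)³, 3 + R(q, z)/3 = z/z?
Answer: -3331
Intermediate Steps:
R(q, z) = -6 (R(q, z) = -9 + 3*(z/z) = -9 + 3*1 = -9 + 3 = -6)
H = -216 (H = (-6)³ = -216)
(H - 3057) + b(-58, 8) = (-216 - 3057) - 58 = -3273 - 58 = -3331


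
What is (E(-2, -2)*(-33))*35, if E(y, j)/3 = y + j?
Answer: 13860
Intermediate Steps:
E(y, j) = 3*j + 3*y (E(y, j) = 3*(y + j) = 3*(j + y) = 3*j + 3*y)
(E(-2, -2)*(-33))*35 = ((3*(-2) + 3*(-2))*(-33))*35 = ((-6 - 6)*(-33))*35 = -12*(-33)*35 = 396*35 = 13860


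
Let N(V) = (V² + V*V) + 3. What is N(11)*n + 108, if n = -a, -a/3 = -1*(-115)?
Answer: 84633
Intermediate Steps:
N(V) = 3 + 2*V² (N(V) = (V² + V²) + 3 = 2*V² + 3 = 3 + 2*V²)
a = -345 (a = -(-3)*(-115) = -3*115 = -345)
n = 345 (n = -1*(-345) = 345)
N(11)*n + 108 = (3 + 2*11²)*345 + 108 = (3 + 2*121)*345 + 108 = (3 + 242)*345 + 108 = 245*345 + 108 = 84525 + 108 = 84633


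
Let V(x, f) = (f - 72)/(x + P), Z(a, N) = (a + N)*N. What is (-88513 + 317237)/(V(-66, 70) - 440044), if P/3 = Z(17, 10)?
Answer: -85085328/163696369 ≈ -0.51978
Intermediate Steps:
Z(a, N) = N*(N + a) (Z(a, N) = (N + a)*N = N*(N + a))
P = 810 (P = 3*(10*(10 + 17)) = 3*(10*27) = 3*270 = 810)
V(x, f) = (-72 + f)/(810 + x) (V(x, f) = (f - 72)/(x + 810) = (-72 + f)/(810 + x))
(-88513 + 317237)/(V(-66, 70) - 440044) = (-88513 + 317237)/((-72 + 70)/(810 - 66) - 440044) = 228724/(-2/744 - 440044) = 228724/((1/744)*(-2) - 440044) = 228724/(-1/372 - 440044) = 228724/(-163696369/372) = 228724*(-372/163696369) = -85085328/163696369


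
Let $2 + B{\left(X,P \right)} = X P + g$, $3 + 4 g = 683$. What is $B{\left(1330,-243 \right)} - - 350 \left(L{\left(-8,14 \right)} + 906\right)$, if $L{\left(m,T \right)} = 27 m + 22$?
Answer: $-73822$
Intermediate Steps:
$g = 170$ ($g = - \frac{3}{4} + \frac{1}{4} \cdot 683 = - \frac{3}{4} + \frac{683}{4} = 170$)
$L{\left(m,T \right)} = 22 + 27 m$
$B{\left(X,P \right)} = 168 + P X$ ($B{\left(X,P \right)} = -2 + \left(X P + 170\right) = -2 + \left(P X + 170\right) = -2 + \left(170 + P X\right) = 168 + P X$)
$B{\left(1330,-243 \right)} - - 350 \left(L{\left(-8,14 \right)} + 906\right) = \left(168 - 323190\right) - - 350 \left(\left(22 + 27 \left(-8\right)\right) + 906\right) = \left(168 - 323190\right) - - 350 \left(\left(22 - 216\right) + 906\right) = -323022 - - 350 \left(-194 + 906\right) = -323022 - \left(-350\right) 712 = -323022 - -249200 = -323022 + 249200 = -73822$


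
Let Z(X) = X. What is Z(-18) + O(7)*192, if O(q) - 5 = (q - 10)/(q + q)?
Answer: 6306/7 ≈ 900.86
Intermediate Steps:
O(q) = 5 + (-10 + q)/(2*q) (O(q) = 5 + (q - 10)/(q + q) = 5 + (-10 + q)/((2*q)) = 5 + (-10 + q)*(1/(2*q)) = 5 + (-10 + q)/(2*q))
Z(-18) + O(7)*192 = -18 + (11/2 - 5/7)*192 = -18 + (67/14)*192 = -18 + 6432/7 = 6306/7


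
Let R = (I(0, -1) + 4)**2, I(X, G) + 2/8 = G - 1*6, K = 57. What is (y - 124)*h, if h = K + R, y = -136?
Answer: -70265/4 ≈ -17566.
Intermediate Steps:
I(X, G) = -25/4 + G (I(X, G) = -1/4 + (G - 1*6) = -1/4 + (G - 6) = -1/4 + (-6 + G) = -25/4 + G)
R = 169/16 (R = ((-25/4 - 1) + 4)**2 = (-29/4 + 4)**2 = (-13/4)**2 = 169/16 ≈ 10.563)
h = 1081/16 (h = 57 + 169/16 = 1081/16 ≈ 67.563)
(y - 124)*h = (-136 - 124)*(1081/16) = -260*1081/16 = -70265/4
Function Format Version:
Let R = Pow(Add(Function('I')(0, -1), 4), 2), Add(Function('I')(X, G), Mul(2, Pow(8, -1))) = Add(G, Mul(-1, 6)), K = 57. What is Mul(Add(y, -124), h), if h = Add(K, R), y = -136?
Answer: Rational(-70265, 4) ≈ -17566.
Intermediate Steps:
Function('I')(X, G) = Add(Rational(-25, 4), G) (Function('I')(X, G) = Add(Rational(-1, 4), Add(G, Mul(-1, 6))) = Add(Rational(-1, 4), Add(G, -6)) = Add(Rational(-1, 4), Add(-6, G)) = Add(Rational(-25, 4), G))
R = Rational(169, 16) (R = Pow(Add(Add(Rational(-25, 4), -1), 4), 2) = Pow(Add(Rational(-29, 4), 4), 2) = Pow(Rational(-13, 4), 2) = Rational(169, 16) ≈ 10.563)
h = Rational(1081, 16) (h = Add(57, Rational(169, 16)) = Rational(1081, 16) ≈ 67.563)
Mul(Add(y, -124), h) = Mul(Add(-136, -124), Rational(1081, 16)) = Mul(-260, Rational(1081, 16)) = Rational(-70265, 4)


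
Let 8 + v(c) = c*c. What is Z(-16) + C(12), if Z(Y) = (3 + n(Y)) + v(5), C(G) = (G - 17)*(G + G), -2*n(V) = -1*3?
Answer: -197/2 ≈ -98.500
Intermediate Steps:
n(V) = 3/2 (n(V) = -(-1)*3/2 = -½*(-3) = 3/2)
v(c) = -8 + c² (v(c) = -8 + c*c = -8 + c²)
C(G) = 2*G*(-17 + G) (C(G) = (-17 + G)*(2*G) = 2*G*(-17 + G))
Z(Y) = 43/2 (Z(Y) = (3 + 3/2) + (-8 + 5²) = 9/2 + (-8 + 25) = 9/2 + 17 = 43/2)
Z(-16) + C(12) = 43/2 + 2*12*(-17 + 12) = 43/2 + 2*12*(-5) = 43/2 - 120 = -197/2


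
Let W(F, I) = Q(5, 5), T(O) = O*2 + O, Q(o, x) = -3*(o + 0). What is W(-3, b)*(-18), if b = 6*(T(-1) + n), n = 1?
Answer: 270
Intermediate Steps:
Q(o, x) = -3*o
T(O) = 3*O (T(O) = 2*O + O = 3*O)
b = -12 (b = 6*(3*(-1) + 1) = 6*(-3 + 1) = 6*(-2) = -12)
W(F, I) = -15 (W(F, I) = -3*5 = -15)
W(-3, b)*(-18) = -15*(-18) = 270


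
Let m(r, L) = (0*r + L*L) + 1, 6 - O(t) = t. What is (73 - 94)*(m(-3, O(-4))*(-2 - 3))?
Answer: 10605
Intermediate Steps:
O(t) = 6 - t
m(r, L) = 1 + L**2 (m(r, L) = (0 + L**2) + 1 = L**2 + 1 = 1 + L**2)
(73 - 94)*(m(-3, O(-4))*(-2 - 3)) = (73 - 94)*((1 + (6 - 1*(-4))**2)*(-2 - 3)) = -21*(1 + (6 + 4)**2)*(-5) = -21*(1 + 10**2)*(-5) = -21*(1 + 100)*(-5) = -2121*(-5) = -21*(-505) = 10605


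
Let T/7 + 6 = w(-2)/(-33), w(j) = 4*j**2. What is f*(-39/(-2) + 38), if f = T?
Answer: -86135/33 ≈ -2610.2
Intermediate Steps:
T = -1498/33 (T = -42 + 7*((4*(-2)**2)/(-33)) = -42 + 7*((4*4)*(-1/33)) = -42 + 7*(16*(-1/33)) = -42 + 7*(-16/33) = -42 - 112/33 = -1498/33 ≈ -45.394)
f = -1498/33 ≈ -45.394
f*(-39/(-2) + 38) = -1498*(-39/(-2) + 38)/33 = -1498*(-39*(-1/2) + 38)/33 = -1498*(39/2 + 38)/33 = -1498/33*115/2 = -86135/33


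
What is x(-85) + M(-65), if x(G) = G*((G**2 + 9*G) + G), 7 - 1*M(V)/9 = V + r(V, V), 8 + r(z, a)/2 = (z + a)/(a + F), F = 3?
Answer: -16774743/31 ≈ -5.4112e+5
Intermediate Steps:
r(z, a) = -16 + 2*(a + z)/(3 + a) (r(z, a) = -16 + 2*((z + a)/(a + 3)) = -16 + 2*((a + z)/(3 + a)) = -16 + 2*(a + z)/(3 + a))
M(V) = 63 - 9*V - 18*(-24 - 6*V)/(3 + V) (M(V) = 63 - 9*(V + 2*(-24 + V - 7*V)/(3 + V)) = 63 - 9*(V + 2*(-24 - 6*V)/(3 + V)) = 63 + (-9*V - 18*(-24 - 6*V)/(3 + V)) = 63 - 9*V - 18*(-24 - 6*V)/(3 + V))
x(G) = G*(G**2 + 10*G)
x(-85) + M(-65) = (-85)**2*(10 - 85) + 9*(69 - 1*(-65)**2 + 16*(-65))/(3 - 65) = 7225*(-75) + 9*(69 - 1*4225 - 1040)/(-62) = -541875 + 9*(-1/62)*(69 - 4225 - 1040) = -541875 + 9*(-1/62)*(-5196) = -541875 + 23382/31 = -16774743/31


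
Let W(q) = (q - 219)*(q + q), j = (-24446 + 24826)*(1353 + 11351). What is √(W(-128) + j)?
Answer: 8*√76818 ≈ 2217.3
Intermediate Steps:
j = 4827520 (j = 380*12704 = 4827520)
W(q) = 2*q*(-219 + q) (W(q) = (-219 + q)*(2*q) = 2*q*(-219 + q))
√(W(-128) + j) = √(2*(-128)*(-219 - 128) + 4827520) = √(2*(-128)*(-347) + 4827520) = √(88832 + 4827520) = √4916352 = 8*√76818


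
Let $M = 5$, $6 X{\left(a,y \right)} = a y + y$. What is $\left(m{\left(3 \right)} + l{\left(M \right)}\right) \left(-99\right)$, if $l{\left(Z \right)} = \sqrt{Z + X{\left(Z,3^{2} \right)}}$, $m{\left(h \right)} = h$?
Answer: $-297 - 99 \sqrt{14} \approx -667.42$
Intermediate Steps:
$X{\left(a,y \right)} = \frac{y}{6} + \frac{a y}{6}$ ($X{\left(a,y \right)} = \frac{a y + y}{6} = \frac{y + a y}{6} = \frac{y}{6} + \frac{a y}{6}$)
$l{\left(Z \right)} = \sqrt{\frac{3}{2} + \frac{5 Z}{2}}$ ($l{\left(Z \right)} = \sqrt{Z + \frac{3^{2} \left(1 + Z\right)}{6}} = \sqrt{Z + \frac{1}{6} \cdot 9 \left(1 + Z\right)} = \sqrt{Z + \left(\frac{3}{2} + \frac{3 Z}{2}\right)} = \sqrt{\frac{3}{2} + \frac{5 Z}{2}}$)
$\left(m{\left(3 \right)} + l{\left(M \right)}\right) \left(-99\right) = \left(3 + \frac{\sqrt{6 + 10 \cdot 5}}{2}\right) \left(-99\right) = \left(3 + \frac{\sqrt{6 + 50}}{2}\right) \left(-99\right) = \left(3 + \frac{\sqrt{56}}{2}\right) \left(-99\right) = \left(3 + \frac{2 \sqrt{14}}{2}\right) \left(-99\right) = \left(3 + \sqrt{14}\right) \left(-99\right) = -297 - 99 \sqrt{14}$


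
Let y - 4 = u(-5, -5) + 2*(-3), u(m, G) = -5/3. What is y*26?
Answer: -286/3 ≈ -95.333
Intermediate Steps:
u(m, G) = -5/3 (u(m, G) = -5*⅓ = -5/3)
y = -11/3 (y = 4 + (-5/3 + 2*(-3)) = 4 + (-5/3 - 6) = 4 - 23/3 = -11/3 ≈ -3.6667)
y*26 = -11/3*26 = -286/3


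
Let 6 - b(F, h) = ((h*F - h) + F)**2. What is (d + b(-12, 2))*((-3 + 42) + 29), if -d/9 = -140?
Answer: -12104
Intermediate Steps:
d = 1260 (d = -9*(-140) = 1260)
b(F, h) = 6 - (F - h + F*h)**2 (b(F, h) = 6 - ((h*F - h) + F)**2 = 6 - ((F*h - h) + F)**2 = 6 - ((-h + F*h) + F)**2 = 6 - (F - h + F*h)**2)
(d + b(-12, 2))*((-3 + 42) + 29) = (1260 + (6 - (-12 - 1*2 - 12*2)**2))*((-3 + 42) + 29) = (1260 + (6 - (-12 - 2 - 24)**2))*(39 + 29) = (1260 + (6 - 1*(-38)**2))*68 = (1260 + (6 - 1*1444))*68 = (1260 + (6 - 1444))*68 = (1260 - 1438)*68 = -178*68 = -12104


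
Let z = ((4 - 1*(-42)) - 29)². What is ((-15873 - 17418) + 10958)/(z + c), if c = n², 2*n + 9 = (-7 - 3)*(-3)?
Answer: -89332/1597 ≈ -55.937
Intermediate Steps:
z = 289 (z = ((4 + 42) - 29)² = (46 - 29)² = 17² = 289)
n = 21/2 (n = -9/2 + ((-7 - 3)*(-3))/2 = -9/2 + (-10*(-3))/2 = -9/2 + (½)*30 = -9/2 + 15 = 21/2 ≈ 10.500)
c = 441/4 (c = (21/2)² = 441/4 ≈ 110.25)
((-15873 - 17418) + 10958)/(z + c) = ((-15873 - 17418) + 10958)/(289 + 441/4) = (-33291 + 10958)/(1597/4) = -22333*4/1597 = -89332/1597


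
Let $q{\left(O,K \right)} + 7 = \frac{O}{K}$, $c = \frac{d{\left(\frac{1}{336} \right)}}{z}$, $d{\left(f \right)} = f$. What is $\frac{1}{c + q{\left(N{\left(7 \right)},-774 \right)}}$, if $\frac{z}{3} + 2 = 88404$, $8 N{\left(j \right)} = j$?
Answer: $- \frac{425744032}{2980689519} \approx -0.14283$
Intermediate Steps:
$N{\left(j \right)} = \frac{j}{8}$
$z = 265206$ ($z = -6 + 3 \cdot 88404 = -6 + 265212 = 265206$)
$c = \frac{1}{89109216}$ ($c = \frac{1}{336 \cdot 265206} = \frac{1}{336} \cdot \frac{1}{265206} = \frac{1}{89109216} \approx 1.1222 \cdot 10^{-8}$)
$q{\left(O,K \right)} = -7 + \frac{O}{K}$
$\frac{1}{c + q{\left(N{\left(7 \right)},-774 \right)}} = \frac{1}{\frac{1}{89109216} - \left(7 - \frac{\frac{1}{8} \cdot 7}{-774}\right)} = \frac{1}{\frac{1}{89109216} + \left(-7 + \frac{7}{8} \left(- \frac{1}{774}\right)\right)} = \frac{1}{\frac{1}{89109216} - \frac{43351}{6192}} = \frac{1}{- \frac{2980689519}{425744032}} = - \frac{425744032}{2980689519}$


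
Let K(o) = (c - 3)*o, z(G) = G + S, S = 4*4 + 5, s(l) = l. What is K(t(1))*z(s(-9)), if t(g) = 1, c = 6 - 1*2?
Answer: 12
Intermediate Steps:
c = 4 (c = 6 - 2 = 4)
S = 21 (S = 16 + 5 = 21)
z(G) = 21 + G (z(G) = G + 21 = 21 + G)
K(o) = o (K(o) = (4 - 3)*o = 1*o = o)
K(t(1))*z(s(-9)) = 1*(21 - 9) = 1*12 = 12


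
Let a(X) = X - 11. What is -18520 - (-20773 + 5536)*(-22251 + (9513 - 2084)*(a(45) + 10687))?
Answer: 1213231753226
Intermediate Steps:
a(X) = -11 + X
-18520 - (-20773 + 5536)*(-22251 + (9513 - 2084)*(a(45) + 10687)) = -18520 - (-20773 + 5536)*(-22251 + (9513 - 2084)*((-11 + 45) + 10687)) = -18520 - (-15237)*(-22251 + 7429*(34 + 10687)) = -18520 - (-15237)*(-22251 + 7429*10721) = -18520 - (-15237)*(-22251 + 79646309) = -18520 - (-15237)*79624058 = -18520 - 1*(-1213231771746) = -18520 + 1213231771746 = 1213231753226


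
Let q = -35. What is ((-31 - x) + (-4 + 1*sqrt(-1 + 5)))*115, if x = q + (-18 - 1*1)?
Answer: 2415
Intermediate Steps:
x = -54 (x = -35 + (-18 - 1*1) = -35 + (-18 - 1) = -35 - 19 = -54)
((-31 - x) + (-4 + 1*sqrt(-1 + 5)))*115 = ((-31 - 1*(-54)) + (-4 + 1*sqrt(-1 + 5)))*115 = ((-31 + 54) + (-4 + 1*sqrt(4)))*115 = (23 + (-4 + 1*2))*115 = (23 + (-4 + 2))*115 = (23 - 2)*115 = 21*115 = 2415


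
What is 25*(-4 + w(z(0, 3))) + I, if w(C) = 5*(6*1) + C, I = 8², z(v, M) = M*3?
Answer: 939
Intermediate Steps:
z(v, M) = 3*M
I = 64
w(C) = 30 + C (w(C) = 5*6 + C = 30 + C)
25*(-4 + w(z(0, 3))) + I = 25*(-4 + (30 + 3*3)) + 64 = 25*(-4 + (30 + 9)) + 64 = 25*(-4 + 39) + 64 = 25*35 + 64 = 875 + 64 = 939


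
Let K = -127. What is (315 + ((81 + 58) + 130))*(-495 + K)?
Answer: -363248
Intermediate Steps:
(315 + ((81 + 58) + 130))*(-495 + K) = (315 + ((81 + 58) + 130))*(-495 - 127) = (315 + (139 + 130))*(-622) = (315 + 269)*(-622) = 584*(-622) = -363248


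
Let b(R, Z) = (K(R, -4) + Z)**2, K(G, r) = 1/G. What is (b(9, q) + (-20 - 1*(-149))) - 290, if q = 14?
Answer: 3088/81 ≈ 38.123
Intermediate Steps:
K(G, r) = 1/G
b(R, Z) = (Z + 1/R)**2 (b(R, Z) = (1/R + Z)**2 = (Z + 1/R)**2)
(b(9, q) + (-20 - 1*(-149))) - 290 = ((1 + 9*14)**2/9**2 + (-20 - 1*(-149))) - 290 = ((1 + 126)**2/81 + (-20 + 149)) - 290 = ((1/81)*127**2 + 129) - 290 = ((1/81)*16129 + 129) - 290 = (16129/81 + 129) - 290 = 26578/81 - 290 = 3088/81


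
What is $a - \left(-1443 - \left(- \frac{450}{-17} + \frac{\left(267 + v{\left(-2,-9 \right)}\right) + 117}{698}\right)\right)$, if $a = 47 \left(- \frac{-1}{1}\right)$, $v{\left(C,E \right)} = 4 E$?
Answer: $\frac{9000178}{5933} \approx 1517.0$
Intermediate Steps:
$a = 47$ ($a = 47 \left(- \left(-1\right) 1\right) = 47 \left(\left(-1\right) \left(-1\right)\right) = 47 \cdot 1 = 47$)
$a - \left(-1443 - \left(- \frac{450}{-17} + \frac{\left(267 + v{\left(-2,-9 \right)}\right) + 117}{698}\right)\right) = 47 - \left(-1443 - \left(- \frac{450}{-17} + \frac{\left(267 + 4 \left(-9\right)\right) + 117}{698}\right)\right) = 47 - \left(-1443 - \left(\left(-450\right) \left(- \frac{1}{17}\right) + \left(\left(267 - 36\right) + 117\right) \frac{1}{698}\right)\right) = 47 - \left(-1443 - \left(\frac{450}{17} + \left(231 + 117\right) \frac{1}{698}\right)\right) = 47 - \left(-1443 - \left(\frac{450}{17} + 348 \cdot \frac{1}{698}\right)\right) = 47 - \left(-1443 - \left(\frac{450}{17} + \frac{174}{349}\right)\right) = 47 - \left(-1443 - \frac{160008}{5933}\right) = 47 - - \frac{8721327}{5933} = 47 + \frac{8721327}{5933} = \frac{9000178}{5933}$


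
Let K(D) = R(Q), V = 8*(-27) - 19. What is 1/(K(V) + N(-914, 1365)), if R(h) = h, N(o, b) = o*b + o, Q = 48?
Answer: -1/1248476 ≈ -8.0098e-7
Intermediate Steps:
V = -235 (V = -216 - 19 = -235)
N(o, b) = o + b*o (N(o, b) = b*o + o = o + b*o)
K(D) = 48
1/(K(V) + N(-914, 1365)) = 1/(48 - 914*(1 + 1365)) = 1/(48 - 914*1366) = 1/(48 - 1248524) = 1/(-1248476) = -1/1248476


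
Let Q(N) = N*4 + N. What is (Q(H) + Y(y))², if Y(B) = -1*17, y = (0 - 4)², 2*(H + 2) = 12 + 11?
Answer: 3721/4 ≈ 930.25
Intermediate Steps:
H = 19/2 (H = -2 + (12 + 11)/2 = -2 + (½)*23 = -2 + 23/2 = 19/2 ≈ 9.5000)
Q(N) = 5*N (Q(N) = 4*N + N = 5*N)
y = 16 (y = (-4)² = 16)
Y(B) = -17
(Q(H) + Y(y))² = (5*(19/2) - 17)² = (95/2 - 17)² = (61/2)² = 3721/4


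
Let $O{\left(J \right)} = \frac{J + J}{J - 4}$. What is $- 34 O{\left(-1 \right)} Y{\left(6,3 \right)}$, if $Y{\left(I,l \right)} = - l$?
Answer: $\frac{204}{5} \approx 40.8$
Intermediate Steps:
$O{\left(J \right)} = \frac{2 J}{-4 + J}$
$- 34 O{\left(-1 \right)} Y{\left(6,3 \right)} = - 34 \cdot 2 \left(-1\right) \frac{1}{-4 - 1} \left(\left(-1\right) 3\right) = - 34 \cdot 2 \left(-1\right) \frac{1}{-5} \left(-3\right) = - 34 \cdot 2 \left(-1\right) \left(- \frac{1}{5}\right) \left(-3\right) = \left(-34\right) \frac{2}{5} \left(-3\right) = \left(- \frac{68}{5}\right) \left(-3\right) = \frac{204}{5}$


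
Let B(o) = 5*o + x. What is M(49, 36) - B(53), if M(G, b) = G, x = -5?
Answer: -211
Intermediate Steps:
B(o) = -5 + 5*o (B(o) = 5*o - 5 = -5 + 5*o)
M(49, 36) - B(53) = 49 - (-5 + 5*53) = 49 - (-5 + 265) = 49 - 1*260 = 49 - 260 = -211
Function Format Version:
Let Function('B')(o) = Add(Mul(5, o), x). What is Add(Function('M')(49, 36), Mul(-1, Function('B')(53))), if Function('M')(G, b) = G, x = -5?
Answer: -211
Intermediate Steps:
Function('B')(o) = Add(-5, Mul(5, o)) (Function('B')(o) = Add(Mul(5, o), -5) = Add(-5, Mul(5, o)))
Add(Function('M')(49, 36), Mul(-1, Function('B')(53))) = Add(49, Mul(-1, Add(-5, Mul(5, 53)))) = Add(49, Mul(-1, Add(-5, 265))) = Add(49, Mul(-1, 260)) = Add(49, -260) = -211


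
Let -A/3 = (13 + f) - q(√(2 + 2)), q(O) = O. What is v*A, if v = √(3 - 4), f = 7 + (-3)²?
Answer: -81*I ≈ -81.0*I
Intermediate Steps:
f = 16 (f = 7 + 9 = 16)
A = -81 (A = -3*((13 + 16) - √(2 + 2)) = -3*(29 - √4) = -3*(29 - 1*2) = -3*(29 - 2) = -3*27 = -81)
v = I (v = √(-1) = I ≈ 1.0*I)
v*A = I*(-81) = -81*I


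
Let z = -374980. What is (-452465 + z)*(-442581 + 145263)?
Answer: 246014292510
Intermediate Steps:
(-452465 + z)*(-442581 + 145263) = (-452465 - 374980)*(-442581 + 145263) = -827445*(-297318) = 246014292510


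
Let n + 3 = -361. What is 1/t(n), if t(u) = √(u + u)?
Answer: -I*√182/364 ≈ -0.037062*I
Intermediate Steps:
n = -364 (n = -3 - 361 = -364)
t(u) = √2*√u (t(u) = √(2*u) = √2*√u)
1/t(n) = 1/(√2*√(-364)) = 1/(√2*(2*I*√91)) = 1/(2*I*√182) = -I*√182/364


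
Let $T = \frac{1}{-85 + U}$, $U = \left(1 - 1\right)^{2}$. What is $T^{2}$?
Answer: $\frac{1}{7225} \approx 0.00013841$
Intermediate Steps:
$U = 0$ ($U = 0^{2} = 0$)
$T = - \frac{1}{85}$ ($T = \frac{1}{-85 + 0} = \frac{1}{-85} = - \frac{1}{85} \approx -0.011765$)
$T^{2} = \left(- \frac{1}{85}\right)^{2} = \frac{1}{7225}$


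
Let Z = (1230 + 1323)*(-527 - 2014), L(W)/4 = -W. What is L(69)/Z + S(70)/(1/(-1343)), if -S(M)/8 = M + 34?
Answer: 105052339396/94017 ≈ 1.1174e+6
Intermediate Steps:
L(W) = -4*W (L(W) = 4*(-W) = -4*W)
Z = -6487173 (Z = 2553*(-2541) = -6487173)
S(M) = -272 - 8*M (S(M) = -8*(M + 34) = -8*(34 + M) = -272 - 8*M)
L(69)/Z + S(70)/(1/(-1343)) = -4*69/(-6487173) + (-272 - 8*70)/(1/(-1343)) = -276*(-1/6487173) + (-272 - 560)/(-1/1343) = 4/94017 - 832*(-1343) = 4/94017 + 1117376 = 105052339396/94017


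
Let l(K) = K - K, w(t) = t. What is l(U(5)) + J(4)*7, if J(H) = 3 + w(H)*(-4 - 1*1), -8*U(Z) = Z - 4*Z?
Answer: -119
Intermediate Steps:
U(Z) = 3*Z/8 (U(Z) = -(Z - 4*Z)/8 = -(-3)*Z/8 = 3*Z/8)
l(K) = 0
J(H) = 3 - 5*H (J(H) = 3 + H*(-4 - 1*1) = 3 + H*(-4 - 1) = 3 + H*(-5) = 3 - 5*H)
l(U(5)) + J(4)*7 = 0 + (3 - 5*4)*7 = 0 + (3 - 20)*7 = 0 - 17*7 = 0 - 119 = -119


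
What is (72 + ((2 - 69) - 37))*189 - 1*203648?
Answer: -209696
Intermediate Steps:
(72 + ((2 - 69) - 37))*189 - 1*203648 = (72 + (-67 - 37))*189 - 203648 = (72 - 104)*189 - 203648 = -32*189 - 203648 = -6048 - 203648 = -209696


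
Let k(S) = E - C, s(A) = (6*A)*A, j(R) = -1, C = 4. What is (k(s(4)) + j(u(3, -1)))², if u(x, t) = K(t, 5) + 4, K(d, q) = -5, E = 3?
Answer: 4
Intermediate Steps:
u(x, t) = -1 (u(x, t) = -5 + 4 = -1)
s(A) = 6*A²
k(S) = -1 (k(S) = 3 - 1*4 = 3 - 4 = -1)
(k(s(4)) + j(u(3, -1)))² = (-1 - 1)² = (-2)² = 4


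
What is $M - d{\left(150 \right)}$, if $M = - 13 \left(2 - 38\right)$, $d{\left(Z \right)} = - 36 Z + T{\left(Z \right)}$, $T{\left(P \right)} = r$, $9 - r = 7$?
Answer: $5866$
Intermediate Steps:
$r = 2$ ($r = 9 - 7 = 2$)
$T{\left(P \right)} = 2$
$d{\left(Z \right)} = 2 - 36 Z$ ($d{\left(Z \right)} = - 36 Z + 2 = 2 - 36 Z$)
$M = 468$ ($M = \left(-13\right) \left(-36\right) = 468$)
$M - d{\left(150 \right)} = 468 - \left(2 - 5400\right) = 468 - -5398 = 468 + 5398 = 5866$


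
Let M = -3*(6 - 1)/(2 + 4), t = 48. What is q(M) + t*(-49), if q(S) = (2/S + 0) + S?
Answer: -23553/10 ≈ -2355.3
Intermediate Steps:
M = -5/2 (M = -3/(6/5) = -3/(6*(1/5)) = -3/6/5 = -3*5/6 = -5/2 ≈ -2.5000)
q(S) = S + 2/S (q(S) = 2/S + S = S + 2/S)
q(M) + t*(-49) = (-5/2 + 2/(-5/2)) + 48*(-49) = (-5/2 + 2*(-2/5)) - 2352 = (-5/2 - 4/5) - 2352 = -33/10 - 2352 = -23553/10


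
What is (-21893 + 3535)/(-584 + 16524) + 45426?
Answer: 362036041/7970 ≈ 45425.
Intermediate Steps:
(-21893 + 3535)/(-584 + 16524) + 45426 = -18358/15940 + 45426 = -18358*1/15940 + 45426 = -9179/7970 + 45426 = 362036041/7970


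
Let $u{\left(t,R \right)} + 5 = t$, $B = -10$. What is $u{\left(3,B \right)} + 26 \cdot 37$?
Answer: $960$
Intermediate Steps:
$u{\left(t,R \right)} = -5 + t$
$u{\left(3,B \right)} + 26 \cdot 37 = \left(-5 + 3\right) + 26 \cdot 37 = -2 + 962 = 960$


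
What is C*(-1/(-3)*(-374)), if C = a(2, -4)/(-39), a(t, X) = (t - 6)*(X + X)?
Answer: 11968/117 ≈ 102.29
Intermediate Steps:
a(t, X) = 2*X*(-6 + t) (a(t, X) = (-6 + t)*(2*X) = 2*X*(-6 + t))
C = -32/39 (C = (2*(-4)*(-6 + 2))/(-39) = (2*(-4)*(-4))*(-1/39) = 32*(-1/39) = -32/39 ≈ -0.82051)
C*(-1/(-3)*(-374)) = -32*(-1/(-3))*(-374)/39 = -32*(-1*(-1/3))*(-374)/39 = -32*(-374)/117 = -32/39*(-374/3) = 11968/117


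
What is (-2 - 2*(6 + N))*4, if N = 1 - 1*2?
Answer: -48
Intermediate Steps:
N = -1 (N = 1 - 2 = -1)
(-2 - 2*(6 + N))*4 = (-2 - 2*(6 - 1))*4 = (-2 - 2*5)*4 = (-2 - 10)*4 = -12*4 = -48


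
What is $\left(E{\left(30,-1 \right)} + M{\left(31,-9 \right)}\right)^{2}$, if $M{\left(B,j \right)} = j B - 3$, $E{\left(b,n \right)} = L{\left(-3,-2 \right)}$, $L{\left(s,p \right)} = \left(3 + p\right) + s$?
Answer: $80656$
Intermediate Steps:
$L{\left(s,p \right)} = 3 + p + s$
$E{\left(b,n \right)} = -2$ ($E{\left(b,n \right)} = 3 - 2 - 3 = -2$)
$M{\left(B,j \right)} = -3 + B j$ ($M{\left(B,j \right)} = B j - 3 = -3 + B j$)
$\left(E{\left(30,-1 \right)} + M{\left(31,-9 \right)}\right)^{2} = \left(-2 + \left(-3 + 31 \left(-9\right)\right)\right)^{2} = \left(-2 - 282\right)^{2} = \left(-284\right)^{2} = 80656$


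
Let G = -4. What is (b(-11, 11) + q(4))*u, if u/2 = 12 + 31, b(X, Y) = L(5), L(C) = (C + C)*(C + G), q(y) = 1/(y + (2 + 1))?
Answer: 6106/7 ≈ 872.29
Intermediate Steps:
q(y) = 1/(3 + y) (q(y) = 1/(y + 3) = 1/(3 + y))
L(C) = 2*C*(-4 + C) (L(C) = (C + C)*(C - 4) = (2*C)*(-4 + C) = 2*C*(-4 + C))
b(X, Y) = 10 (b(X, Y) = 2*5*(-4 + 5) = 2*5*1 = 10)
u = 86 (u = 2*(12 + 31) = 2*43 = 86)
(b(-11, 11) + q(4))*u = (10 + 1/(3 + 4))*86 = (10 + 1/7)*86 = (10 + ⅐)*86 = (71/7)*86 = 6106/7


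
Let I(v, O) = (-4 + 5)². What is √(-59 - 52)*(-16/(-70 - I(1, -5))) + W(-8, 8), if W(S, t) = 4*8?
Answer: 32 + 16*I*√111/71 ≈ 32.0 + 2.3742*I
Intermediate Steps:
W(S, t) = 32
I(v, O) = 1 (I(v, O) = 1² = 1)
√(-59 - 52)*(-16/(-70 - I(1, -5))) + W(-8, 8) = √(-59 - 52)*(-16/(-70 - 1*1)) + 32 = √(-111)*(-16/(-70 - 1)) + 32 = (I*√111)*(-16/(-71)) + 32 = (I*√111)*(-16*(-1/71)) + 32 = (I*√111)*(16/71) + 32 = 16*I*√111/71 + 32 = 32 + 16*I*√111/71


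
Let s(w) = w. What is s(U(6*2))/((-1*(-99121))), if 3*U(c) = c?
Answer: 4/99121 ≈ 4.0355e-5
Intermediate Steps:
U(c) = c/3
s(U(6*2))/((-1*(-99121))) = ((6*2)/3)/((-1*(-99121))) = ((⅓)*12)/99121 = 4*(1/99121) = 4/99121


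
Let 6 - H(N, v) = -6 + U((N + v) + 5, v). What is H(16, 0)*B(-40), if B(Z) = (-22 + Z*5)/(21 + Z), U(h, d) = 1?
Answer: 2442/19 ≈ 128.53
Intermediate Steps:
H(N, v) = 11 (H(N, v) = 6 - (-6 + 1) = 6 - 1*(-5) = 6 + 5 = 11)
B(Z) = (-22 + 5*Z)/(21 + Z)
H(16, 0)*B(-40) = 11*((-22 + 5*(-40))/(21 - 40)) = 11*((-22 - 200)/(-19)) = 11*(-1/19*(-222)) = 11*(222/19) = 2442/19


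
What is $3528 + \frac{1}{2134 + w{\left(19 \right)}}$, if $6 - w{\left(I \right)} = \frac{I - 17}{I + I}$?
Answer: $\frac{143444971}{40659} \approx 3528.0$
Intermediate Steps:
$w{\left(I \right)} = 6 - \frac{-17 + I}{2 I}$ ($w{\left(I \right)} = 6 - \frac{I - 17}{I + I} = 6 - \frac{-17 + I}{2 I}$)
$3528 + \frac{1}{2134 + w{\left(19 \right)}} = 3528 + \frac{1}{2134 + \frac{17 + 11 \cdot 19}{2 \cdot 19}} = 3528 + \frac{1}{2134 + \frac{1}{2} \cdot \frac{1}{19} \left(17 + 209\right)} = 3528 + \frac{1}{2134 + \frac{1}{2} \cdot \frac{1}{19} \cdot 226} = 3528 + \frac{1}{2134 + \frac{113}{19}} = 3528 + \frac{1}{\frac{40659}{19}} = 3528 + \frac{19}{40659} = \frac{143444971}{40659}$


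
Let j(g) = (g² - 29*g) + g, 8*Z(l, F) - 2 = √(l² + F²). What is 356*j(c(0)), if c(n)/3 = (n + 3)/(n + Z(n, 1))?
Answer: -34176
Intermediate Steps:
Z(l, F) = ¼ + √(F² + l²)/8 (Z(l, F) = ¼ + √(l² + F²)/8 = ¼ + √(F² + l²)/8)
c(n) = 3*(3 + n)/(¼ + n + √(1 + n²)/8) (c(n) = 3*((n + 3)/(n + (¼ + √(1² + n²)/8))) = 3*((3 + n)/(n + (¼ + √(1 + n²)/8))) = 3*((3 + n)/(¼ + n + √(1 + n²)/8)) = 3*(3 + n)/(¼ + n + √(1 + n²)/8))
j(g) = g² - 28*g
356*j(c(0)) = 356*((24*(3 + 0)/(2 + √(1 + 0²) + 8*0))*(-28 + 24*(3 + 0)/(2 + √(1 + 0²) + 8*0))) = 356*((24*3/(2 + √(1 + 0) + 0))*(-28 + 24*3/(2 + √(1 + 0) + 0))) = 356*((24*3/(2 + √1 + 0))*(-28 + 24*3/(2 + √1 + 0))) = 356*((24*3/(2 + 1 + 0))*(-28 + 24*3/(2 + 1 + 0))) = 356*((24*3/3)*(-28 + 24*3/3)) = 356*((24*(⅓)*3)*(-28 + 24*(⅓)*3)) = 356*(24*(-28 + 24)) = 356*(24*(-4)) = 356*(-96) = -34176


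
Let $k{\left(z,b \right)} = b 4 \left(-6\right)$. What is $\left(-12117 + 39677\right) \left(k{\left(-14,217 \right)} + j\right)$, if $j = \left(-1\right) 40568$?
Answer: $-1261586560$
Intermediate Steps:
$k{\left(z,b \right)} = - 24 b$ ($k{\left(z,b \right)} = 4 b \left(-6\right) = - 24 b$)
$j = -40568$
$\left(-12117 + 39677\right) \left(k{\left(-14,217 \right)} + j\right) = \left(-12117 + 39677\right) \left(\left(-24\right) 217 - 40568\right) = 27560 \left(-5208 - 40568\right) = 27560 \left(-45776\right) = -1261586560$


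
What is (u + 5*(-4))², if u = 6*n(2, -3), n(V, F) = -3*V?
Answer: 3136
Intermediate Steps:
u = -36 (u = 6*(-3*2) = 6*(-6) = -36)
(u + 5*(-4))² = (-36 + 5*(-4))² = (-36 - 20)² = (-56)² = 3136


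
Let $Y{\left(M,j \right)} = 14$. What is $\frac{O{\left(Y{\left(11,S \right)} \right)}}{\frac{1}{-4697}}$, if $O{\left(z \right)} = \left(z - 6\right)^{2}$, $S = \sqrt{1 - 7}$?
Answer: $-300608$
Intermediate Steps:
$S = i \sqrt{6}$ ($S = \sqrt{-6} = i \sqrt{6} \approx 2.4495 i$)
$O{\left(z \right)} = \left(-6 + z\right)^{2}$
$\frac{O{\left(Y{\left(11,S \right)} \right)}}{\frac{1}{-4697}} = \frac{\left(-6 + 14\right)^{2}}{\frac{1}{-4697}} = \frac{8^{2}}{- \frac{1}{4697}} = 64 \left(-4697\right) = -300608$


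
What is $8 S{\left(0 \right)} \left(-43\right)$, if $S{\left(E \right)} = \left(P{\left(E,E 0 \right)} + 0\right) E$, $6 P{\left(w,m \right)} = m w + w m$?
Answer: $0$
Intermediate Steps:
$P{\left(w,m \right)} = \frac{m w}{3}$ ($P{\left(w,m \right)} = \frac{m w + w m}{6} = \frac{m w + m w}{6} = \frac{2 m w}{6} = \frac{m w}{3}$)
$S{\left(E \right)} = 0$ ($S{\left(E \right)} = \left(\frac{E 0 E}{3} + 0\right) E = \left(\frac{1}{3} \cdot 0 E + 0\right) E = \left(0 + 0\right) E = 0 E = 0$)
$8 S{\left(0 \right)} \left(-43\right) = 8 \cdot 0 \left(-43\right) = 0 \left(-43\right) = 0$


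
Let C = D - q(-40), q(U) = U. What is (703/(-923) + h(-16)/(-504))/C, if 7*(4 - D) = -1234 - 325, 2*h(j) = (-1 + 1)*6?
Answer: -4921/1723241 ≈ -0.0028557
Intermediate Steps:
h(j) = 0 (h(j) = ((-1 + 1)*6)/2 = (0*6)/2 = (½)*0 = 0)
D = 1587/7 (D = 4 - (-1234 - 325)/7 = 4 - ⅐*(-1559) = 4 + 1559/7 = 1587/7 ≈ 226.71)
C = 1867/7 (C = 1587/7 - 1*(-40) = 1587/7 + 40 = 1867/7 ≈ 266.71)
(703/(-923) + h(-16)/(-504))/C = (703/(-923) + 0/(-504))/(1867/7) = (703*(-1/923) + 0*(-1/504))*(7/1867) = (-703/923 + 0)*(7/1867) = -703/923*7/1867 = -4921/1723241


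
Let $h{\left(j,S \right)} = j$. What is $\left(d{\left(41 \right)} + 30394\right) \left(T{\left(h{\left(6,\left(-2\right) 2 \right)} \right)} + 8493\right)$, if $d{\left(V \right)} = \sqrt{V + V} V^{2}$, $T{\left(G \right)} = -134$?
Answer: $254063446 + 14051479 \sqrt{82} \approx 3.813 \cdot 10^{8}$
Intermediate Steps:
$d{\left(V \right)} = \sqrt{2} V^{\frac{5}{2}}$ ($d{\left(V \right)} = \sqrt{2 V} V^{2} = \sqrt{2} \sqrt{V} V^{2} = \sqrt{2} V^{\frac{5}{2}}$)
$\left(d{\left(41 \right)} + 30394\right) \left(T{\left(h{\left(6,\left(-2\right) 2 \right)} \right)} + 8493\right) = \left(\sqrt{2} \cdot 41^{\frac{5}{2}} + 30394\right) \left(-134 + 8493\right) = \left(\sqrt{2} \cdot 1681 \sqrt{41} + 30394\right) 8359 = \left(1681 \sqrt{82} + 30394\right) 8359 = \left(30394 + 1681 \sqrt{82}\right) 8359 = 254063446 + 14051479 \sqrt{82}$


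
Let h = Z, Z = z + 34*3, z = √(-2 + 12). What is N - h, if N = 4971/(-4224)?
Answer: -145273/1408 - √10 ≈ -106.34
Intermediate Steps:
z = √10 ≈ 3.1623
N = -1657/1408 (N = 4971*(-1/4224) = -1657/1408 ≈ -1.1768)
Z = 102 + √10 (Z = √10 + 34*3 = √10 + 102 = 102 + √10 ≈ 105.16)
h = 102 + √10 ≈ 105.16
N - h = -1657/1408 - (102 + √10) = -1657/1408 + (-102 - √10) = -145273/1408 - √10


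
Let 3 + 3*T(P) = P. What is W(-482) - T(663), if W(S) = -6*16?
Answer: -316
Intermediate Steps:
W(S) = -96
T(P) = -1 + P/3
W(-482) - T(663) = -96 - (-1 + (⅓)*663) = -96 - (-1 + 221) = -96 - 1*220 = -96 - 220 = -316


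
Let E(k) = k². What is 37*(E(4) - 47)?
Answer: -1147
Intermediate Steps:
37*(E(4) - 47) = 37*(4² - 47) = 37*(16 - 47) = 37*(-31) = -1147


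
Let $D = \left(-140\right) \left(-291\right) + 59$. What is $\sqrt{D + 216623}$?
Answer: $\sqrt{257422} \approx 507.37$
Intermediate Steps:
$D = 40799$ ($D = 40740 + 59 = 40799$)
$\sqrt{D + 216623} = \sqrt{40799 + 216623} = \sqrt{257422}$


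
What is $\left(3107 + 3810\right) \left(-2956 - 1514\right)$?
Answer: $-30918990$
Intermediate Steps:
$\left(3107 + 3810\right) \left(-2956 - 1514\right) = 6917 \left(-2956 - 1514\right) = 6917 \left(-4470\right) = -30918990$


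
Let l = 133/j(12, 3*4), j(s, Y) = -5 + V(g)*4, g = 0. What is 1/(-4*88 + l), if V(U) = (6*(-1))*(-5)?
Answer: -115/40347 ≈ -0.0028503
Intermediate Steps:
V(U) = 30 (V(U) = -6*(-5) = 30)
j(s, Y) = 115 (j(s, Y) = -5 + 30*4 = -5 + 120 = 115)
l = 133/115 ≈ 1.1565
1/(-4*88 + l) = 1/(-4*88 + 133/115) = 1/(-352 + 133/115) = 1/(-40347/115) = -115/40347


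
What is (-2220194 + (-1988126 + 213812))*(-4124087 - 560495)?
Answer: 18712600275656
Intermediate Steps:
(-2220194 + (-1988126 + 213812))*(-4124087 - 560495) = (-2220194 - 1774314)*(-4684582) = -3994508*(-4684582) = 18712600275656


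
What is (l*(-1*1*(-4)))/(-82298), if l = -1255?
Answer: 2510/41149 ≈ 0.060998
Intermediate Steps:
(l*(-1*1*(-4)))/(-82298) = -1255*(-1*1)*(-4)/(-82298) = -(-1255)*(-4)*(-1/82298) = -1255*4*(-1/82298) = -5020*(-1/82298) = 2510/41149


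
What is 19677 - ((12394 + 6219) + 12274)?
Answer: -11210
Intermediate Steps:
19677 - ((12394 + 6219) + 12274) = 19677 - (18613 + 12274) = 19677 - 1*30887 = 19677 - 30887 = -11210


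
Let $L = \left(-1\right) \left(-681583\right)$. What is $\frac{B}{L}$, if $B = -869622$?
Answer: $- \frac{869622}{681583} \approx -1.2759$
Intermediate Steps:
$L = 681583$
$\frac{B}{L} = - \frac{869622}{681583}$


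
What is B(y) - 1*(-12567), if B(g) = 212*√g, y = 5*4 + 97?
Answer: 12567 + 636*√13 ≈ 14860.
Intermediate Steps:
y = 117 (y = 20 + 97 = 117)
B(y) - 1*(-12567) = 212*√117 - 1*(-12567) = 212*(3*√13) + 12567 = 636*√13 + 12567 = 12567 + 636*√13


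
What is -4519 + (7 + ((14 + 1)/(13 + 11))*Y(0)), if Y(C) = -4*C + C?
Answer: -4512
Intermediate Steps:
Y(C) = -3*C
-4519 + (7 + ((14 + 1)/(13 + 11))*Y(0)) = -4519 + (7 + ((14 + 1)/(13 + 11))*(-3*0)) = -4519 + (7 + (15/24)*0) = -4519 + (7 + (15*(1/24))*0) = -4519 + (7 + (5/8)*0) = -4519 + (7 + 0) = -4519 + 7 = -4512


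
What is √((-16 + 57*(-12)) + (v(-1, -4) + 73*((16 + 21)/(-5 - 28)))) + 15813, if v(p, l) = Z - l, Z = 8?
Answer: 15813 + I*√838365/33 ≈ 15813.0 + 27.746*I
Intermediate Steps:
v(p, l) = 8 - l
√((-16 + 57*(-12)) + (v(-1, -4) + 73*((16 + 21)/(-5 - 28)))) + 15813 = √((-16 + 57*(-12)) + ((8 - 1*(-4)) + 73*((16 + 21)/(-5 - 28)))) + 15813 = √((-16 - 684) + ((8 + 4) + 73*(37/(-33)))) + 15813 = √(-700 + (12 + 73*(37*(-1/33)))) + 15813 = √(-700 + (12 + 73*(-37/33))) + 15813 = √(-700 + (12 - 2701/33)) + 15813 = √(-700 - 2305/33) + 15813 = √(-25405/33) + 15813 = I*√838365/33 + 15813 = 15813 + I*√838365/33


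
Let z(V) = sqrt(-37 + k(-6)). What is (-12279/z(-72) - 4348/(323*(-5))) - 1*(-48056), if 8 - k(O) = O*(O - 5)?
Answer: 77614788/1615 + 12279*I*sqrt(95)/95 ≈ 48059.0 + 1259.8*I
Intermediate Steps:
k(O) = 8 - O*(-5 + O) (k(O) = 8 - O*(O - 5) = 8 - O*(-5 + O))
z(V) = I*sqrt(95) (z(V) = sqrt(-37 + (8 - 1*(-6)**2 + 5*(-6))) = sqrt(-37 + (8 - 1*36 - 30)) = sqrt(-37 + (8 - 36 - 30)) = sqrt(-37 - 58) = sqrt(-95) = I*sqrt(95))
(-12279/z(-72) - 4348/(323*(-5))) - 1*(-48056) = (-12279*(-I*sqrt(95)/95) - 4348/(323*(-5))) - 1*(-48056) = (-(-12279)*I*sqrt(95)/95 - 4348/(-1615)) + 48056 = (12279*I*sqrt(95)/95 - 4348*(-1/1615)) + 48056 = (12279*I*sqrt(95)/95 + 4348/1615) + 48056 = (4348/1615 + 12279*I*sqrt(95)/95) + 48056 = 77614788/1615 + 12279*I*sqrt(95)/95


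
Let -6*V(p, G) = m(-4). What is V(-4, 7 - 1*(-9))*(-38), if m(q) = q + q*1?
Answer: -152/3 ≈ -50.667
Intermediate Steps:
m(q) = 2*q (m(q) = q + q = 2*q)
V(p, G) = 4/3 (V(p, G) = -(-4)/3 = -1/6*(-8) = 4/3)
V(-4, 7 - 1*(-9))*(-38) = (4/3)*(-38) = -152/3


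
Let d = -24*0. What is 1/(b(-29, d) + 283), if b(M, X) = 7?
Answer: 1/290 ≈ 0.0034483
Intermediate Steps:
d = 0
1/(b(-29, d) + 283) = 1/(7 + 283) = 1/290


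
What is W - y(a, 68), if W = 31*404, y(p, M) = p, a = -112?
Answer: 12636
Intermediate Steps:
W = 12524
W - y(a, 68) = 12524 - 1*(-112) = 12524 + 112 = 12636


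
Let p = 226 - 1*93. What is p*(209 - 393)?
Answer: -24472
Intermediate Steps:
p = 133 (p = 226 - 93 = 133)
p*(209 - 393) = 133*(209 - 393) = 133*(-184) = -24472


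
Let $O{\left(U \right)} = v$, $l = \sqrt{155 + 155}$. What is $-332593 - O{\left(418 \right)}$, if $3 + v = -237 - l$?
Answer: $-332353 + \sqrt{310} \approx -3.3234 \cdot 10^{5}$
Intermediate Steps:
$l = \sqrt{310} \approx 17.607$
$v = -240 - \sqrt{310}$ ($v = -3 - \left(237 + \sqrt{310}\right) = -240 - \sqrt{310} \approx -257.61$)
$O{\left(U \right)} = -240 - \sqrt{310}$
$-332593 - O{\left(418 \right)} = -332593 - \left(-240 - \sqrt{310}\right) = -332593 + \left(240 + \sqrt{310}\right) = -332353 + \sqrt{310}$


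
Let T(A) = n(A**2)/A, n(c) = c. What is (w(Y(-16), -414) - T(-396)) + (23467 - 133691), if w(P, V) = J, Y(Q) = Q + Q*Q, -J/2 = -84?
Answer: -109660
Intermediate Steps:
J = 168 (J = -2*(-84) = 168)
Y(Q) = Q + Q**2
T(A) = A (T(A) = A**2/A = A)
w(P, V) = 168
(w(Y(-16), -414) - T(-396)) + (23467 - 133691) = (168 - 1*(-396)) + (23467 - 133691) = (168 + 396) - 110224 = 564 - 110224 = -109660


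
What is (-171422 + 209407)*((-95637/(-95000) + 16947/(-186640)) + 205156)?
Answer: 690870466741349849/88654000 ≈ 7.7929e+9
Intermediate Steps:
(-171422 + 209407)*((-95637/(-95000) + 16947/(-186640)) + 205156) = 37985*((-95637*(-1/95000) + 16947*(-1/186640)) + 205156) = 37985*((95637/95000 - 16947/186640) + 205156) = 37985*(405993117/443270000 + 205156) = 37985*(90939906113117/443270000) = 690870466741349849/88654000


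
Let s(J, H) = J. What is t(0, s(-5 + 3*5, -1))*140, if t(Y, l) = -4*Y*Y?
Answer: 0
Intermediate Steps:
t(Y, l) = -4*Y²
t(0, s(-5 + 3*5, -1))*140 = -4*0²*140 = -4*0*140 = 0*140 = 0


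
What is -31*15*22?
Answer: -10230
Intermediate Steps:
-31*15*22 = -465*22 = -10230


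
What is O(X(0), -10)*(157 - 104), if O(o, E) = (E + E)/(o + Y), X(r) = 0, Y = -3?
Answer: 1060/3 ≈ 353.33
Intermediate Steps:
O(o, E) = 2*E/(-3 + o) (O(o, E) = (E + E)/(o - 3) = (2*E)/(-3 + o) = 2*E/(-3 + o))
O(X(0), -10)*(157 - 104) = (2*(-10)/(-3 + 0))*(157 - 104) = (2*(-10)/(-3))*53 = (2*(-10)*(-1/3))*53 = (20/3)*53 = 1060/3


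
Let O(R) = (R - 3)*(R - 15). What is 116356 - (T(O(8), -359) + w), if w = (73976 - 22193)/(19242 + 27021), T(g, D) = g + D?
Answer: 1800384489/15421 ≈ 1.1675e+5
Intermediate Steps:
O(R) = (-15 + R)*(-3 + R) (O(R) = (-3 + R)*(-15 + R) = (-15 + R)*(-3 + R))
T(g, D) = D + g
w = 17261/15421 (w = 51783/46263 = 51783*(1/46263) = 17261/15421 ≈ 1.1193)
116356 - (T(O(8), -359) + w) = 116356 - ((-359 + (45 + 8**2 - 18*8)) + 17261/15421) = 116356 - ((-359 + (45 + 64 - 144)) + 17261/15421) = 116356 - ((-359 - 35) + 17261/15421) = 116356 - (-394 + 17261/15421) = 116356 - 1*(-6058613/15421) = 116356 + 6058613/15421 = 1800384489/15421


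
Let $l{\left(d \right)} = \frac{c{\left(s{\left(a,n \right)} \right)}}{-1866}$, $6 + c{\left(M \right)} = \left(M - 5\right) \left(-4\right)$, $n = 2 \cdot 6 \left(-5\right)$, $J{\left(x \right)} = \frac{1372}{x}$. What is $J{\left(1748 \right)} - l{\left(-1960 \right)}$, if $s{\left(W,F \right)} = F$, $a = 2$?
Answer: $\frac{375518}{407721} \approx 0.92102$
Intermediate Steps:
$n = -60$ ($n = 12 \left(-5\right) = -60$)
$c{\left(M \right)} = 14 - 4 M$ ($c{\left(M \right)} = -6 + \left(M - 5\right) \left(-4\right) = -6 + \left(-5 + M\right) \left(-4\right) = -6 - \left(-20 + 4 M\right) = 14 - 4 M$)
$l{\left(d \right)} = - \frac{127}{933}$ ($l{\left(d \right)} = \frac{14 - -240}{-1866} = \left(14 + 240\right) \left(- \frac{1}{1866}\right) = 254 \left(- \frac{1}{1866}\right) = - \frac{127}{933}$)
$J{\left(1748 \right)} - l{\left(-1960 \right)} = \frac{1372}{1748} - - \frac{127}{933} = 1372 \cdot \frac{1}{1748} + \frac{127}{933} = \frac{343}{437} + \frac{127}{933} = \frac{375518}{407721}$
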